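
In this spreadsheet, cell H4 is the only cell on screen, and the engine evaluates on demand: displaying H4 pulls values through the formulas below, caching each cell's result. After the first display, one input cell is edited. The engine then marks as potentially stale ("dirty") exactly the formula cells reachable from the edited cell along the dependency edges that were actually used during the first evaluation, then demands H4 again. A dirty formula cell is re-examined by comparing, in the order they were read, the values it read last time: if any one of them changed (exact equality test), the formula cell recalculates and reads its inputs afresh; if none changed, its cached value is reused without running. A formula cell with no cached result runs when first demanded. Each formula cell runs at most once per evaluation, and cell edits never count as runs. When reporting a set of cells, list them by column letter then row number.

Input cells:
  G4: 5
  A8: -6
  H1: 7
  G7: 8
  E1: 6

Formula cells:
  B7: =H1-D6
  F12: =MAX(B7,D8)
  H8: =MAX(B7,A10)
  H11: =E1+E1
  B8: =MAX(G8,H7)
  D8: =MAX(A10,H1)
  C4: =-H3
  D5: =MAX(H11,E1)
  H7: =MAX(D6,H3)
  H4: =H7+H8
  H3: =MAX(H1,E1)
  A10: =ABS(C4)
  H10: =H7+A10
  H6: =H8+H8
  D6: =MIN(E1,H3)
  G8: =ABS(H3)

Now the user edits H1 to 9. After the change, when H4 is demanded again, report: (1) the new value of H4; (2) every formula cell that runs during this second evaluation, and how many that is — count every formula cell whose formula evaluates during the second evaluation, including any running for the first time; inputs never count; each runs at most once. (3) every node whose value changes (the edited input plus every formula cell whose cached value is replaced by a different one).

H4 now evaluates to 18.
Run set: A10, B7, C4, D6, H3, H4, H7, H8 (8 run).
Changed values: A10, B7, C4, H1, H3, H4, H7, H8.

Initial pass — values computed on the first demand:
  H3 = MAX(7, 6) = 7
  C4 = -(7) = -7
  A10 = ABS(-7) = 7
  D6 = MIN(6, 7) = 6
  B7 = 7 - 6 = 1
  H7 = MAX(6, 7) = 7
  H8 = MAX(1, 7) = 7
  H4 = 7 + 7 = 14

Second demand — change propagation:
  H3: re-runs because H1 7->9; new result 9.
  C4: re-runs because H3 7->9; new result -9.
  A10: re-runs because C4 -7->-9; new result 9.
  D6: re-runs because H3 7->9; new result 6 (unchanged).
  B7: re-runs because H1 7->9; new result 3.
  H7: re-runs because H3 7->9; new result 9.
  H8: re-runs because B7 1->3; A10 7->9; new result 9.
  H4: re-runs because H7 7->9; H8 7->9; new result 18.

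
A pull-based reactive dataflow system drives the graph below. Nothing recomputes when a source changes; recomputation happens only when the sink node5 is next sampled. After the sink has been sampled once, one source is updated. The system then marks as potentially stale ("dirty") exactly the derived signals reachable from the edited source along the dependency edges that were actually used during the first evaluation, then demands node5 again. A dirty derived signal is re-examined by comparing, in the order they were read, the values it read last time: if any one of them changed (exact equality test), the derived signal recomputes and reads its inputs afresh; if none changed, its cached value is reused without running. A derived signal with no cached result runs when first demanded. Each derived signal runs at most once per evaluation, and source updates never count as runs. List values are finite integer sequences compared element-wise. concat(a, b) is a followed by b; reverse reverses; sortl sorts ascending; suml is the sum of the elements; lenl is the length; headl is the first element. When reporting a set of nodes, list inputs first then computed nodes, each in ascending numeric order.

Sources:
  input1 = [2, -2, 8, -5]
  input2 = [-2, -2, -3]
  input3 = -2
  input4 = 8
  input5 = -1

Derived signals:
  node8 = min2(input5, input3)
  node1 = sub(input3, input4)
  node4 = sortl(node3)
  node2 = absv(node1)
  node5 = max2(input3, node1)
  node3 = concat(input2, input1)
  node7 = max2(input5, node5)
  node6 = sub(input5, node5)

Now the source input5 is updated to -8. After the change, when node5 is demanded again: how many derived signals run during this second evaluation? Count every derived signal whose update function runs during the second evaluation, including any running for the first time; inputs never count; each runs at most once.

First evaluation (everything demanded from the output):
  node1 = sub(-2, 8) = -10
  node5 = max2(-2, -10) = -2

Propagation after the edit:
  input5 feeds no computation that the output demands — nothing is marked dirty and nothing runs.

Key observation: input5 is never demanded by the output, so the edit triggers no recomputation at all.

Derived signals that run: none — 0 in total.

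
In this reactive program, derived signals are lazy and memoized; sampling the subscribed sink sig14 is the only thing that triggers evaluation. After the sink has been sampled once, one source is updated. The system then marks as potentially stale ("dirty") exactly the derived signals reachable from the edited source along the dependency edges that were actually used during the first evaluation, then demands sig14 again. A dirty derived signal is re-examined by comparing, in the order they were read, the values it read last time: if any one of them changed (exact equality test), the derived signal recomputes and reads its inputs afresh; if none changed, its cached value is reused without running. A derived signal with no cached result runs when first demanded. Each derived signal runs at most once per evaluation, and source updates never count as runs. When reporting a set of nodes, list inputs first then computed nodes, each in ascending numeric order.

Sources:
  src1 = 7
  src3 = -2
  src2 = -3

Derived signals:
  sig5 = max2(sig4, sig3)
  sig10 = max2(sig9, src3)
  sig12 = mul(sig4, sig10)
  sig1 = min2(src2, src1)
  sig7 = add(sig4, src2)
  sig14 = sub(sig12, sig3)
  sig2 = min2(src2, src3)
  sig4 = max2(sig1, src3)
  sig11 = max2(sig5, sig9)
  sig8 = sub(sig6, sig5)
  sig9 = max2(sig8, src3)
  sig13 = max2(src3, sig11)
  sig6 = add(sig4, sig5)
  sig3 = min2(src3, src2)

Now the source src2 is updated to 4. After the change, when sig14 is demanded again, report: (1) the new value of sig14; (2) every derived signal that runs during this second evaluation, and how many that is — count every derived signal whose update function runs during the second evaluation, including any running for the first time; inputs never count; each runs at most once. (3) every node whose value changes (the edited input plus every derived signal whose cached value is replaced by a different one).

Demanding sig14 again yields 18.
10 derived signals run: sig1, sig3, sig4, sig5, sig6, sig8, sig9, sig10, sig12, sig14.
The nodes whose values change: src2, sig1, sig3, sig4, sig5, sig6, sig8, sig9, sig10, sig12, sig14.

First demand of the output computes:
  sig1 = min2(-3, 7) = -3
  sig3 = min2(-2, -3) = -3
  sig4 = max2(-3, -2) = -2
  sig5 = max2(-2, -3) = -2
  sig6 = add(-2, -2) = -4
  sig8 = sub(-4, -2) = -2
  sig9 = max2(-2, -2) = -2
  sig10 = max2(-2, -2) = -2
  sig12 = mul(-2, -2) = 4
  sig14 = sub(4, -3) = 7

After the edit, cleaning proceeds:
  sig1: a read changed (src2 -3->4) — executes, giving 4.
  sig3: a read changed (src2 -3->4) — executes, giving -2.
  sig4: a read changed (sig1 -3->4) — executes, giving 4.
  sig5: a read changed (sig4 -2->4; sig3 -3->-2) — executes, giving 4.
  sig6: a read changed (sig4 -2->4; sig5 -2->4) — executes, giving 8.
  sig8: a read changed (sig6 -4->8; sig5 -2->4) — executes, giving 4.
  sig9: a read changed (sig8 -2->4) — executes, giving 4.
  sig10: a read changed (sig9 -2->4) — executes, giving 4.
  sig12: a read changed (sig4 -2->4; sig10 -2->4) — executes, giving 16.
  sig14: a read changed (sig12 4->16; sig3 -3->-2) — executes, giving 18.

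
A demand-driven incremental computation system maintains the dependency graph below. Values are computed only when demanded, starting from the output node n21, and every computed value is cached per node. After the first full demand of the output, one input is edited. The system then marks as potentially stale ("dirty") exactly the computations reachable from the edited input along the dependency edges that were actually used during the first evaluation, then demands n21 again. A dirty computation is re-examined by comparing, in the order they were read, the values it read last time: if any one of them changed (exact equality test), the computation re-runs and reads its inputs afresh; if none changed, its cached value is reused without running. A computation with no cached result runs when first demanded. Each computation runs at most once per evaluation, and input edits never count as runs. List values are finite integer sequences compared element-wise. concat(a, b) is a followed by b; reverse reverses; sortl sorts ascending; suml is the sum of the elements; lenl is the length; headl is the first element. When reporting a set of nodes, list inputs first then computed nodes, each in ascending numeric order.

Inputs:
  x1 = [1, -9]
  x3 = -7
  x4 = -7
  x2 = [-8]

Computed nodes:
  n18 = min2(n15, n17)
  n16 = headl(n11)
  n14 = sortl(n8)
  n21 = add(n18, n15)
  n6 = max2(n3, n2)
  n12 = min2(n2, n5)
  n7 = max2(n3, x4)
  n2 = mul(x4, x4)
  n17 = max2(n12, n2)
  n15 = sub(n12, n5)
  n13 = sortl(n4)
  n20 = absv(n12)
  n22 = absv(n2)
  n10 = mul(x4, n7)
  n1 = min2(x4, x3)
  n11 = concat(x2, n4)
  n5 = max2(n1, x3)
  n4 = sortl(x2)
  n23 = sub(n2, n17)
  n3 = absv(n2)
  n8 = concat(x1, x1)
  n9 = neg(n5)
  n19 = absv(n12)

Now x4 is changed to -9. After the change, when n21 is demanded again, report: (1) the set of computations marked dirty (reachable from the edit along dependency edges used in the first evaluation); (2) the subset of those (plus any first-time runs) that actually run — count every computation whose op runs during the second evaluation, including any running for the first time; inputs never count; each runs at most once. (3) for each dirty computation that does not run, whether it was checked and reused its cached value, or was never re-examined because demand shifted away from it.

First evaluation (everything demanded from the output):
  n1 = min2(-7, -7) = -7
  n2 = mul(-7, -7) = 49
  n5 = max2(-7, -7) = -7
  n12 = min2(49, -7) = -7
  n15 = sub(-7, -7) = 0
  n17 = max2(-7, 49) = 49
  n18 = min2(0, 49) = 0
  n21 = add(0, 0) = 0

Propagation after the edit:
  n1: runs — x4 -7->-9; result -9.
  n2: runs — x4 -7->-9; x4 -7->-9; result 81.
  n5: runs — n1 -7->-9; result -7 (same value as before).
  n12: runs — n2 49->81; result -7 (same value as before).
  n15: checked — values it read are unchanged (n12 unchanged, n5 unchanged); reused cached 0 without running.
  n17: runs — n2 49->81; result 81.
  n18: runs — n17 49->81; result 0 (same value as before).
  n21: checked — values it read are unchanged (n18 unchanged, n15 unchanged); reused cached 0 without running.

Key observation: the cutoff stops propagation at n15 — its inputs' values are unchanged, so it reuses its cache.

Marked dirty: n1, n2, n5, n12, n15, n17, n18, n21.
Computations that run: n1, n2, n5, n12, n17, n18 — 6 in total.
Checked but reused from cache: n15, n21.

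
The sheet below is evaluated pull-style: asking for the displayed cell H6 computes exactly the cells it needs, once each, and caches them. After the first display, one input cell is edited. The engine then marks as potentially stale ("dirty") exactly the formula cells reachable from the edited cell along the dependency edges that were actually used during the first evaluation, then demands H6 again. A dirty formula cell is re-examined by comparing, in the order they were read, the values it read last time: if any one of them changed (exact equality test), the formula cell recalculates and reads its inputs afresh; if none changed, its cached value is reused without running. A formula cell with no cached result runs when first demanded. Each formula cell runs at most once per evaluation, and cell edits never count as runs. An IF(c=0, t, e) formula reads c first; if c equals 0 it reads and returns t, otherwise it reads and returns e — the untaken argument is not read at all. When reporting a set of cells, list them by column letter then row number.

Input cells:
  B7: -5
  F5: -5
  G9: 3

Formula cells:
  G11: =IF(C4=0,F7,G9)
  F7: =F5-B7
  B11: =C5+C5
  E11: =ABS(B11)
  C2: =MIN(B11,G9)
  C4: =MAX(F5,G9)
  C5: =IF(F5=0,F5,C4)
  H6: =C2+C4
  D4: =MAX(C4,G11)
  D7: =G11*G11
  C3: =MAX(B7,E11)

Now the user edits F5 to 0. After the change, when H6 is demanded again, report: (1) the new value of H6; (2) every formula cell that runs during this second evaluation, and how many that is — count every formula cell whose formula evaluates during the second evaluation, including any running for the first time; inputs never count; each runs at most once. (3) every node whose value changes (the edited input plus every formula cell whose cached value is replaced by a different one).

Demanding H6 again yields 3.
5 formula cells run: B11, C2, C4, C5, H6.
The nodes whose values change: B11, C2, C5, F5, H6.

First demand of the output computes:
  C4 = MAX(-5, 3) = 3
  C5 = IF(F5=0: F5=-5 -> else branch C4) = 3
  B11 = 3 + 3 = 6
  C2 = MIN(6, 3) = 3
  H6 = 3 + 3 = 6

After the edit, cleaning proceeds:
  C4: a read changed (F5 -5->0) — executes, giving 3 — identical to its old value.
  C5: a read changed (F5 -5->0) — executes, giving 0.
  B11: a read changed (C5 3->0; C5 3->0) — executes, giving 0.
  C2: a read changed (B11 6->0) — executes, giving 0.
  H6: a read changed (C2 3->0) — executes, giving 3.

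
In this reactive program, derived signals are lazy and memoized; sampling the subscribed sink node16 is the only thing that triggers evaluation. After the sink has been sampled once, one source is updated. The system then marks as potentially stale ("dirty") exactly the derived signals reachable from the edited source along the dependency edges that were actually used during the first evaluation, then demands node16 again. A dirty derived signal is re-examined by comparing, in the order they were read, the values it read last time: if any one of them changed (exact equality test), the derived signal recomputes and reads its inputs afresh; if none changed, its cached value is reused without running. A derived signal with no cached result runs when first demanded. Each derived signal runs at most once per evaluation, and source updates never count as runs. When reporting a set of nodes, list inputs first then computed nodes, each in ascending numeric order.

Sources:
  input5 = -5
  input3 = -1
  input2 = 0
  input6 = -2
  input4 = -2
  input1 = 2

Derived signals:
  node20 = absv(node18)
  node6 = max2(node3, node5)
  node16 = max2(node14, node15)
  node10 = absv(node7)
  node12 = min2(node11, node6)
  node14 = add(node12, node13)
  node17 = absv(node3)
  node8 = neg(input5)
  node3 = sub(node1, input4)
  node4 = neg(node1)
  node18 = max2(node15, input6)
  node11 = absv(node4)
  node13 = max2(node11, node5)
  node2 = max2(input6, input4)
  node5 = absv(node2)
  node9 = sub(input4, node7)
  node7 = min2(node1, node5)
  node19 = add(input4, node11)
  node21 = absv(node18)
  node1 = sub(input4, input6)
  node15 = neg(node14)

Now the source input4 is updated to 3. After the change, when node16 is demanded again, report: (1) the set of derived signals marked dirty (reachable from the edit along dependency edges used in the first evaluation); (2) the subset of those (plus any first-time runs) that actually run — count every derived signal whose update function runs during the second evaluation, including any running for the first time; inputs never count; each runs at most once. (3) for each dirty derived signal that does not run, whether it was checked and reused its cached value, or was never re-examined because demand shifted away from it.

First demand of the output computes:
  node1 = sub(-2, -2) = 0
  node2 = max2(-2, -2) = -2
  node3 = sub(0, -2) = 2
  node4 = neg(0) = 0
  node5 = absv(-2) = 2
  node6 = max2(2, 2) = 2
  node11 = absv(0) = 0
  node12 = min2(0, 2) = 0
  node13 = max2(0, 2) = 2
  node14 = add(0, 2) = 2
  node15 = neg(2) = -2
  node16 = max2(2, -2) = 2

After the edit, cleaning proceeds:
  node1: a read changed (input4 -2->3) — executes, giving 5.
  node2: a read changed (input4 -2->3) — executes, giving 3.
  node3: a read changed (node1 0->5; input4 -2->3) — executes, giving 2 — identical to its old value.
  node4: a read changed (node1 0->5) — executes, giving -5.
  node5: a read changed (node2 -2->3) — executes, giving 3.
  node6: a read changed (node5 2->3) — executes, giving 3.
  node11: a read changed (node4 0->-5) — executes, giving 5.
  node12: a read changed (node11 0->5; node6 2->3) — executes, giving 3.
  node13: a read changed (node11 0->5; node5 2->3) — executes, giving 5.
  node14: a read changed (node12 0->3; node13 2->5) — executes, giving 8.
  node15: a read changed (node14 2->8) — executes, giving -8.
  node16: a read changed (node14 2->8; node15 -2->-8) — executes, giving 8.

The edit dirties: node1, node2, node3, node4, node5, node6, node11, node12, node13, node14, node15, node16.
12 derived signals run: node1, node2, node3, node4, node5, node6, node11, node12, node13, node14, node15, node16.
No dirty derived signal escaped a run.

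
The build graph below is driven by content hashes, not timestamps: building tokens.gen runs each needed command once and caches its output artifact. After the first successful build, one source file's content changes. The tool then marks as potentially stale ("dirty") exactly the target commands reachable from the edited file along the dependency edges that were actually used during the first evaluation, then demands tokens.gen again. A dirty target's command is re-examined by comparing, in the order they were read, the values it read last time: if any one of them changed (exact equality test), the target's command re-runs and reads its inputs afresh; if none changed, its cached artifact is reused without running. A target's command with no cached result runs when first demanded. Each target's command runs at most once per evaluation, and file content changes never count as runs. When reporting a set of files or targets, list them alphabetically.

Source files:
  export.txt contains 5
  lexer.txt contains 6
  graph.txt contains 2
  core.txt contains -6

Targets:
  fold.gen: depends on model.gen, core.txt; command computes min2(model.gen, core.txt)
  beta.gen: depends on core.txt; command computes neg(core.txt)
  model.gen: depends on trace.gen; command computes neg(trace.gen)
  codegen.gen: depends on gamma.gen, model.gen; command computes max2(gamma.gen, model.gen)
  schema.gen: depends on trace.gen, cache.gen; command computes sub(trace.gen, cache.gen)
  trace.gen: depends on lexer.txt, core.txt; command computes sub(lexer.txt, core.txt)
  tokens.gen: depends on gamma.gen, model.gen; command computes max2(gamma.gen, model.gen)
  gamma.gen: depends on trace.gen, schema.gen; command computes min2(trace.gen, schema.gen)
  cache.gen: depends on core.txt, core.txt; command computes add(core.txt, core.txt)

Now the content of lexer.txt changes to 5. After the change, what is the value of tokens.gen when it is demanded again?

tokens.gen now evaluates to 11.

Initial pass — values computed on the first demand:
  cache.gen = add(-6, -6) = -12
  trace.gen = sub(6, -6) = 12
  model.gen = neg(12) = -12
  schema.gen = sub(12, -12) = 24
  gamma.gen = min2(12, 24) = 12
  tokens.gen = max2(12, -12) = 12

Second demand — change propagation:
  trace.gen: re-runs because lexer.txt 6->5; new result 11.
  model.gen: re-runs because trace.gen 12->11; new result -11.
  schema.gen: re-runs because trace.gen 12->11; new result 23.
  gamma.gen: re-runs because trace.gen 12->11; schema.gen 24->23; new result 11.
  tokens.gen: re-runs because gamma.gen 12->11; model.gen -12->-11; new result 11.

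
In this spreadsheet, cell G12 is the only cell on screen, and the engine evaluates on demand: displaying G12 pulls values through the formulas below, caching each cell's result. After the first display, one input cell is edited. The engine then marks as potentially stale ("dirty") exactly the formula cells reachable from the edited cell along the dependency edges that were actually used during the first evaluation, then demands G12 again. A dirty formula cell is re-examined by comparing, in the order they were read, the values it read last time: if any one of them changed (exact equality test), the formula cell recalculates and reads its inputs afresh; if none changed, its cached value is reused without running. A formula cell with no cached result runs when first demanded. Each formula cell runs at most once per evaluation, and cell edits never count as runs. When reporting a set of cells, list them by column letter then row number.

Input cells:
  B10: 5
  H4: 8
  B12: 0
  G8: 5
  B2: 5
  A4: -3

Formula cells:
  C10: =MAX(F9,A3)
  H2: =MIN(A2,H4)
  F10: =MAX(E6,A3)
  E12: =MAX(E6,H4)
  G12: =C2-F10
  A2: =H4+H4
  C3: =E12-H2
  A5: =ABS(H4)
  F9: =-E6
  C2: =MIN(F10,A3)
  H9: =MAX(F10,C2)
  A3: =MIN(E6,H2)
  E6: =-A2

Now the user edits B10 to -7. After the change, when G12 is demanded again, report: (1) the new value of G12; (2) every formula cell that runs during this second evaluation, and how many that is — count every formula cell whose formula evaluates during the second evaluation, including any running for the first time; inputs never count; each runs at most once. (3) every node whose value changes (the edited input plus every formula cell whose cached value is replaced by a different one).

Initial pass — values computed on the first demand:
  A2 = 8 + 8 = 16
  E6 = -(16) = -16
  H2 = MIN(16, 8) = 8
  A3 = MIN(-16, 8) = -16
  F10 = MAX(-16, -16) = -16
  C2 = MIN(-16, -16) = -16
  G12 = -16 - -16 = 0

Second demand — change propagation:
  no demanded computation ever read B10, so the edit dirties nothing and nothing runs.

The important point: nothing the output needs ever reads B10, so the edit is invisible to it.

G12 now evaluates to 0.
Run set: none (0 run).
Changed values: B10.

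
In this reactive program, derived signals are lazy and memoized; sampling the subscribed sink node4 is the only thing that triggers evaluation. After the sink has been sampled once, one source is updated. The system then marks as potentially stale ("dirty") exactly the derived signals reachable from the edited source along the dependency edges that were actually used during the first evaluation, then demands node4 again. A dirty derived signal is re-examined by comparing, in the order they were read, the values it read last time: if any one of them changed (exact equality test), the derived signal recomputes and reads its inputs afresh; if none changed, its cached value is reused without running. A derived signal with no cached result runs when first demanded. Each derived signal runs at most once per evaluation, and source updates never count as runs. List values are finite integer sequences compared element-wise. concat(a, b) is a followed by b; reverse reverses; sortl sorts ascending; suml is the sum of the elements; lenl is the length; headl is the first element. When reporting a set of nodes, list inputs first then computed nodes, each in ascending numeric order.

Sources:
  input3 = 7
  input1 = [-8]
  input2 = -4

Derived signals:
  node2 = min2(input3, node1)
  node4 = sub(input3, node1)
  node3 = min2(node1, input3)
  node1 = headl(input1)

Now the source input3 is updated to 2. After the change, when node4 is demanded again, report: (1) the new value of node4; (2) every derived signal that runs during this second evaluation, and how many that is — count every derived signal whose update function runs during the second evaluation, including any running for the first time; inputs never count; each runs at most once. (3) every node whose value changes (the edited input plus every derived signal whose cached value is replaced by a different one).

Demanding node4 again yields 10.
1 derived signals run: node4.
The nodes whose values change: input3, node4.

First demand of the output computes:
  node1 = headl([-8]) = -8
  node4 = sub(7, -8) = 15

After the edit, cleaning proceeds:
  node4: a read changed (input3 7->2) — executes, giving 10.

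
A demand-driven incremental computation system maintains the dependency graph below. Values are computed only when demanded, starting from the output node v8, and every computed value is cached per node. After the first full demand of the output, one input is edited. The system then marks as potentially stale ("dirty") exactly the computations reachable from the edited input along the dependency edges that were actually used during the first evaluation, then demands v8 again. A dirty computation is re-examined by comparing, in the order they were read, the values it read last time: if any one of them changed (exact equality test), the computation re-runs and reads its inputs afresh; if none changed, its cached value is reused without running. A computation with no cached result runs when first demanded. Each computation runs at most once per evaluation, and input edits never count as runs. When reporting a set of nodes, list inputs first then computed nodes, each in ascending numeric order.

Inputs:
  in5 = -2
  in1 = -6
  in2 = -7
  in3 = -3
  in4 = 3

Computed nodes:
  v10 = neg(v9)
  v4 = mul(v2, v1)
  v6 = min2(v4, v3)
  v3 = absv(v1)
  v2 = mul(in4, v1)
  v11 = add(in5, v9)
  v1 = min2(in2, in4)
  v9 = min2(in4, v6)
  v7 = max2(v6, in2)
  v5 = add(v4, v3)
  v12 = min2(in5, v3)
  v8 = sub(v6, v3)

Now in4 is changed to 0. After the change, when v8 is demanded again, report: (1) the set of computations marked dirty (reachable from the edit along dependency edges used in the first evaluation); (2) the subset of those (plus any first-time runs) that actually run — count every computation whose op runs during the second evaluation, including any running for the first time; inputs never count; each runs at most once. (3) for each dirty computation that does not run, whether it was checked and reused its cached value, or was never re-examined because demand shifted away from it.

First evaluation (everything demanded from the output):
  v1 = min2(-7, 3) = -7
  v2 = mul(3, -7) = -21
  v3 = absv(-7) = 7
  v4 = mul(-21, -7) = 147
  v6 = min2(147, 7) = 7
  v8 = sub(7, 7) = 0

Propagation after the edit:
  v1: runs — in4 3->0; result -7 (same value as before).
  v2: runs — in4 3->0; result 0.
  v3: checked — values it read are unchanged (v1 unchanged); reused cached 7 without running.
  v4: runs — v2 -21->0; result 0.
  v6: runs — v4 147->0; result 0.
  v8: runs — v6 7->0; result -7.

Key observation: the cutoff stops propagation at v3 — its inputs' values are unchanged, so it reuses its cache.

Marked dirty: v1, v2, v3, v4, v6, v8.
Computations that run: v1, v2, v4, v6, v8 — 5 in total.
Checked but reused from cache: v3.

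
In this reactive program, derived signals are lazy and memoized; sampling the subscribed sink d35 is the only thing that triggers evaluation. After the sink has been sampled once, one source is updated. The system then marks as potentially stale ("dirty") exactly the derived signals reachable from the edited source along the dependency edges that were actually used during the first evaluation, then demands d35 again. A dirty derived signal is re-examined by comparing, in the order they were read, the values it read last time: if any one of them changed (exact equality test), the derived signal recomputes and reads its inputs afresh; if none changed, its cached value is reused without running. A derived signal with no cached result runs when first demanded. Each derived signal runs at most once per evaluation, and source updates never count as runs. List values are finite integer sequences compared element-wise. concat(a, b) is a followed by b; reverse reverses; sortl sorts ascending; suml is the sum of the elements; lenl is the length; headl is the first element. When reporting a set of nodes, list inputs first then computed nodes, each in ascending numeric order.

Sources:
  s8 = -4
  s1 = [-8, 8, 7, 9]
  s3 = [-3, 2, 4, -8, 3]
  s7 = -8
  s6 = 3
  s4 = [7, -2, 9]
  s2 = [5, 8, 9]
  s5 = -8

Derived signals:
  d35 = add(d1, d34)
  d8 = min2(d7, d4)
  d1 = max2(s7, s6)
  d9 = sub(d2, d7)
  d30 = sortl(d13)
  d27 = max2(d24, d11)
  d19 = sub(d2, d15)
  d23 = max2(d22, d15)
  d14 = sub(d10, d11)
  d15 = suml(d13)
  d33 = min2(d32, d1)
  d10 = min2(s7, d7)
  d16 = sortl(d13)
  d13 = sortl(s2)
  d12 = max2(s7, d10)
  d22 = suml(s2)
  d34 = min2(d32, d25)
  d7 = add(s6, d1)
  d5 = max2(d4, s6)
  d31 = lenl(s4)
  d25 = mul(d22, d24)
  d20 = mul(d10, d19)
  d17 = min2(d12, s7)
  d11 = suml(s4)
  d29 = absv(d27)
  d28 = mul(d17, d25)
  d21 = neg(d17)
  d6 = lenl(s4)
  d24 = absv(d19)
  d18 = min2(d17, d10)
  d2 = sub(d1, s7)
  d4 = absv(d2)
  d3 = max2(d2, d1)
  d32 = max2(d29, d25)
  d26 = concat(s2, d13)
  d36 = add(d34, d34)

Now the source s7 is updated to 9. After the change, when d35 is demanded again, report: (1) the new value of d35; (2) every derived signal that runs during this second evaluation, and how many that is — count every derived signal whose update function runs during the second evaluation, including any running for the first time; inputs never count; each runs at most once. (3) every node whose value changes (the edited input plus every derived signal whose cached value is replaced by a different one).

First demand of the output computes:
  d1 = max2(-8, 3) = 3
  d2 = sub(3, -8) = 11
  d11 = suml([7, -2, 9]) = 14
  d13 = sortl([5, 8, 9]) = [5, 8, 9]
  d15 = suml([5, 8, 9]) = 22
  d19 = sub(11, 22) = -11
  d22 = suml([5, 8, 9]) = 22
  d24 = absv(-11) = 11
  d25 = mul(22, 11) = 242
  d27 = max2(11, 14) = 14
  d29 = absv(14) = 14
  d32 = max2(14, 242) = 242
  d34 = min2(242, 242) = 242
  d35 = add(3, 242) = 245

After the edit, cleaning proceeds:
  d1: a read changed (s7 -8->9) — executes, giving 9.
  d2: a read changed (d1 3->9; s7 -8->9) — executes, giving 0.
  d19: a read changed (d2 11->0) — executes, giving -22.
  d24: a read changed (d19 -11->-22) — executes, giving 22.
  d25: a read changed (d24 11->22) — executes, giving 484.
  d27: a read changed (d24 11->22) — executes, giving 22.
  d29: a read changed (d27 14->22) — executes, giving 22.
  d32: a read changed (d29 14->22; d25 242->484) — executes, giving 484.
  d34: a read changed (d32 242->484; d25 242->484) — executes, giving 484.
  d35: a read changed (d1 3->9; d34 242->484) — executes, giving 493.

Demanding d35 again yields 493.
10 derived signals run: d1, d2, d19, d24, d25, d27, d29, d32, d34, d35.
The nodes whose values change: s7, d1, d2, d19, d24, d25, d27, d29, d32, d34, d35.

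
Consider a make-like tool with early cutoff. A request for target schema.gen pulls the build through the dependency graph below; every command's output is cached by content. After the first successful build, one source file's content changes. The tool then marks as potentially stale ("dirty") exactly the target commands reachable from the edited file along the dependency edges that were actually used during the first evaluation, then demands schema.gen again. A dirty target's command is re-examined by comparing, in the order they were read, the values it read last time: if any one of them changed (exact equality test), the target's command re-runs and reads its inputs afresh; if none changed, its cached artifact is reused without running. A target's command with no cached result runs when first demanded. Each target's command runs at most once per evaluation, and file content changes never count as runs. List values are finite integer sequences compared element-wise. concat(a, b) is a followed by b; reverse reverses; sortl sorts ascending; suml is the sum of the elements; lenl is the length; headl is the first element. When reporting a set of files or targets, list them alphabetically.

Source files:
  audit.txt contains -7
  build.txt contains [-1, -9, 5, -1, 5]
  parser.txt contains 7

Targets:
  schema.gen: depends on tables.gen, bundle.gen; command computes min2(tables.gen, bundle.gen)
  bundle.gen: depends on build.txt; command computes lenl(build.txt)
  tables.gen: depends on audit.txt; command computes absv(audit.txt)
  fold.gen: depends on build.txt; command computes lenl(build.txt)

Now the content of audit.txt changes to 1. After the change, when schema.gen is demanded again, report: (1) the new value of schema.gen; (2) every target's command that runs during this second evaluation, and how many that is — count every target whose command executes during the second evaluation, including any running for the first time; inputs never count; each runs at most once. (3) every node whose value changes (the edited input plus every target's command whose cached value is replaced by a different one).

Demanding schema.gen again yields 1.
2 target commands run: schema.gen, tables.gen.
The nodes whose values change: audit.txt, schema.gen, tables.gen.

First demand of the output computes:
  bundle.gen = lenl([-1, -9, 5, -1, 5]) = 5
  tables.gen = absv(-7) = 7
  schema.gen = min2(7, 5) = 5

After the edit, cleaning proceeds:
  tables.gen: a read changed (audit.txt -7->1) — executes, giving 1.
  schema.gen: a read changed (tables.gen 7->1) — executes, giving 1.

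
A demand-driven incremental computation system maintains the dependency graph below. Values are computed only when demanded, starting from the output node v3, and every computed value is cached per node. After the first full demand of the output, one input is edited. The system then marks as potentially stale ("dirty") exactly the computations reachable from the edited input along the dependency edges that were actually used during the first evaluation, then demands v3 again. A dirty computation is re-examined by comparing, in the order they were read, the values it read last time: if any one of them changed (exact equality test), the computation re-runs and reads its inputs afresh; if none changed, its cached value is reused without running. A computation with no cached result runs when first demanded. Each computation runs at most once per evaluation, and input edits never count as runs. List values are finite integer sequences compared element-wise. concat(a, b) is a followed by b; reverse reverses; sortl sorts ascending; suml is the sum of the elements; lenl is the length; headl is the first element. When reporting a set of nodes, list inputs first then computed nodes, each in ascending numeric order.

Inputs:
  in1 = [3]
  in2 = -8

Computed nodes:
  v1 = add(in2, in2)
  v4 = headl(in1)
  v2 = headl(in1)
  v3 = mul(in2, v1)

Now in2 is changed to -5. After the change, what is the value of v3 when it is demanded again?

New value of v3: 50.

First evaluation (everything demanded from the output):
  v1 = add(-8, -8) = -16
  v3 = mul(-8, -16) = 128

Propagation after the edit:
  v1: runs — in2 -8->-5; in2 -8->-5; result -10.
  v3: runs — in2 -8->-5; v1 -16->-10; result 50.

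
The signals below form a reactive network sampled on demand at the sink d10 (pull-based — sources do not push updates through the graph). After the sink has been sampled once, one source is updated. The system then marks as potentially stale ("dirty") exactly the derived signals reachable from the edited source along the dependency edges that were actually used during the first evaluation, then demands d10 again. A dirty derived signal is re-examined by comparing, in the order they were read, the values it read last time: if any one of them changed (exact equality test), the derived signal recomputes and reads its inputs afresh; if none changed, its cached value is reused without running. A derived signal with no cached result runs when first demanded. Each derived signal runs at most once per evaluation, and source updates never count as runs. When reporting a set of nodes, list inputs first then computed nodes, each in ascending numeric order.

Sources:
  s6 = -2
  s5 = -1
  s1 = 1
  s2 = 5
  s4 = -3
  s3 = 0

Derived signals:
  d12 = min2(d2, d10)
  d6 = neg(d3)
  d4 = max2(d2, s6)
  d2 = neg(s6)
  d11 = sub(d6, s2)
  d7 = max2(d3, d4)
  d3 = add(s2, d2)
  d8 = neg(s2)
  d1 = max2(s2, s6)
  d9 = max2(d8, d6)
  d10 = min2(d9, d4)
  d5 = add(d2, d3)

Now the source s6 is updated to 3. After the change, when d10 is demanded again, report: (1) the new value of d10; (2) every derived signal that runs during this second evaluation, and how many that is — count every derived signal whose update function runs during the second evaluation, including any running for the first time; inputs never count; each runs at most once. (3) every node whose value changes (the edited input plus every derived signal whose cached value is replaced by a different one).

Initial pass — values computed on the first demand:
  d2 = neg(-2) = 2
  d3 = add(5, 2) = 7
  d4 = max2(2, -2) = 2
  d6 = neg(7) = -7
  d8 = neg(5) = -5
  d9 = max2(-5, -7) = -5
  d10 = min2(-5, 2) = -5

Second demand — change propagation:
  d2: re-runs because s6 -2->3; new result -3.
  d3: re-runs because d2 2->-3; new result 2.
  d4: re-runs because d2 2->-3; s6 -2->3; new result 3.
  d6: re-runs because d3 7->2; new result -2.
  d9: re-runs because d6 -7->-2; new result -2.
  d10: re-runs because d9 -5->-2; d4 2->3; new result -2.

d10 now evaluates to -2.
Run set: d2, d3, d4, d6, d9, d10 (6 run).
Changed values: s6, d2, d3, d4, d6, d9, d10.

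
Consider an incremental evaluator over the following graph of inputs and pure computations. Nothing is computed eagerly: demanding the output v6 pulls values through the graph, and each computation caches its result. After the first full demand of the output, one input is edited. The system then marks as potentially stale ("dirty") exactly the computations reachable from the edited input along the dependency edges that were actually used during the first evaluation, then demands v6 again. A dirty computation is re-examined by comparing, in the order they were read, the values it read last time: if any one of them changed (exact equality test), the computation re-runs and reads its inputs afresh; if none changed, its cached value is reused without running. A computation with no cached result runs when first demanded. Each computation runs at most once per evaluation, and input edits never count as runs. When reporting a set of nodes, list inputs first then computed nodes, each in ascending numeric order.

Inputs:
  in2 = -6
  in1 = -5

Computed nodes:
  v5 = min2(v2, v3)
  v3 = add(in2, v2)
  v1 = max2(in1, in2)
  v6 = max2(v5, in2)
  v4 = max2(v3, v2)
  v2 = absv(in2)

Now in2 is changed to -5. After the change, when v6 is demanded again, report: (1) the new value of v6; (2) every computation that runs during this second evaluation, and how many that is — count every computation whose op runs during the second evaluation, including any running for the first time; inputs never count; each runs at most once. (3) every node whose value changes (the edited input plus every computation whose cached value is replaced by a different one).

Initial pass — values computed on the first demand:
  v2 = absv(-6) = 6
  v3 = add(-6, 6) = 0
  v5 = min2(6, 0) = 0
  v6 = max2(0, -6) = 0

Second demand — change propagation:
  v2: re-runs because in2 -6->-5; new result 5.
  v3: re-runs because in2 -6->-5; v2 6->5; new result 0 (unchanged).
  v5: re-runs because v2 6->5; new result 0 (unchanged).
  v6: re-runs because in2 -6->-5; new result 0 (unchanged).

v6 now evaluates to 0.
Run set: v2, v3, v5, v6 (4 run).
Changed values: in2, v2.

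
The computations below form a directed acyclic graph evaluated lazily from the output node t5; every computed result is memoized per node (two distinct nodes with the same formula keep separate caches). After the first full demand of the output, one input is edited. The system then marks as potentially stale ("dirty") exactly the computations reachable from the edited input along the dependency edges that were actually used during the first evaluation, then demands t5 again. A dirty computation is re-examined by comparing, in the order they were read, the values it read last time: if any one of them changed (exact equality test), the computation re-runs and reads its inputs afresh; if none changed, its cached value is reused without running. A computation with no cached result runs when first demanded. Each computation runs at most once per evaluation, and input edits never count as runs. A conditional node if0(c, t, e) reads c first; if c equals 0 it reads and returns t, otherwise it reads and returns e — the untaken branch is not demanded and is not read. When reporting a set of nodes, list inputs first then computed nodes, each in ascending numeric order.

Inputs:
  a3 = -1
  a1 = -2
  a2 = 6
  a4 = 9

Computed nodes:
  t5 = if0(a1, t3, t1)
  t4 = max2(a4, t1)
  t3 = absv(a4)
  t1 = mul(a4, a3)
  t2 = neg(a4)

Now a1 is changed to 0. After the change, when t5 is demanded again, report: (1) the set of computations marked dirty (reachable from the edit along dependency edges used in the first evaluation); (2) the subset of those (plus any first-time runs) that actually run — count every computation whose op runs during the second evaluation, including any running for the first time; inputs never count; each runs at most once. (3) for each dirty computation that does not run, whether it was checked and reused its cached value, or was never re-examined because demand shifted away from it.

The edit dirties: t5.
2 computations run: t3, t5.
No dirty computation escaped a run.
Note the branch switch — t3 had no cache and runs now for the first time.

First demand of the output computes:
  t1 = mul(9, -1) = -9
  t5 = if0(a1=-2 -> else branch t1) = -9

After the edit, cleaning proceeds:
  t3: had never run; runs now, result 9.
  t5: a read changed (a1 -2->0) — executes, giving 9.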